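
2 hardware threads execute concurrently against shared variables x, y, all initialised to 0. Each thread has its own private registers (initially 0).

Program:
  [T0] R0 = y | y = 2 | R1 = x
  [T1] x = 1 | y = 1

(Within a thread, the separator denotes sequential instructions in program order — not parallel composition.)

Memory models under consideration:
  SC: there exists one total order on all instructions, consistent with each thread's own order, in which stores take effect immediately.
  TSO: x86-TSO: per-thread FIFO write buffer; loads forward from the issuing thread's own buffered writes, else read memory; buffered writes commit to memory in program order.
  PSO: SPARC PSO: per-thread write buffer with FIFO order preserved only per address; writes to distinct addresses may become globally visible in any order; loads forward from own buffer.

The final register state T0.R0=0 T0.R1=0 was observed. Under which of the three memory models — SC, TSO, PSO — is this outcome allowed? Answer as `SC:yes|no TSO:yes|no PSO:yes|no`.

outcome vector order: (T0.R0,T0.R1)
SC: 3 outcomes — {00, 01, 11}
TSO: 3 outcomes — {00, 01, 11}
PSO: 4 outcomes — {00, 01, 10, 11}
target 00 ∈ {SC,TSO,PSO}

SC:yes TSO:yes PSO:yes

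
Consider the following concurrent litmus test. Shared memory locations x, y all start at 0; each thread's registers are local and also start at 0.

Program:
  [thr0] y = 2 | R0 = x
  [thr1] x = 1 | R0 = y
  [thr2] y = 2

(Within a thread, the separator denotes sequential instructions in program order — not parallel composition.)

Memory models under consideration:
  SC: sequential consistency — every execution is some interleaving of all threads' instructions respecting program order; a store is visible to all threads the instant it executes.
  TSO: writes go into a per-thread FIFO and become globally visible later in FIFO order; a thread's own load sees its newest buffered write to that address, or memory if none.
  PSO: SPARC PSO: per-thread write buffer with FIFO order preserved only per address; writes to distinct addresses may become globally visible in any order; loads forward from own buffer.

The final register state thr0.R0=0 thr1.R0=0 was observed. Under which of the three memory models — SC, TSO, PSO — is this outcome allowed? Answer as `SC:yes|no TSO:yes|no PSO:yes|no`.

SC:no TSO:yes PSO:yes

outcome vector order: (thr0.R0,thr1.R0)
[SC] allowed = {<0 2> <1 0> <1 2>}
[TSO] allowed = {<0 0> <0 2> <1 0> <1 2>}
[PSO] allowed = {<0 0> <0 2> <1 0> <1 2>}
target <0 0> ∈ {TSO,PSO}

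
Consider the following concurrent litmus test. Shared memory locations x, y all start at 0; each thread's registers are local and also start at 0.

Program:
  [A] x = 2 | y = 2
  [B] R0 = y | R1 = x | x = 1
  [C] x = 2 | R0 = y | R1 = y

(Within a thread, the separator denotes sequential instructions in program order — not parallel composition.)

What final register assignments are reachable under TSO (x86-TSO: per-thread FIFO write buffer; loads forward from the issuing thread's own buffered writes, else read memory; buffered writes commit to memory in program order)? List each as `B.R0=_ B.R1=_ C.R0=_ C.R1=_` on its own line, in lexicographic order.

B.R0=0 B.R1=0 C.R0=0 C.R1=0
B.R0=0 B.R1=0 C.R0=0 C.R1=2
B.R0=0 B.R1=0 C.R0=2 C.R1=2
B.R0=0 B.R1=2 C.R0=0 C.R1=0
B.R0=0 B.R1=2 C.R0=0 C.R1=2
B.R0=0 B.R1=2 C.R0=2 C.R1=2
B.R0=2 B.R1=2 C.R0=0 C.R1=0
B.R0=2 B.R1=2 C.R0=0 C.R1=2
B.R0=2 B.R1=2 C.R0=2 C.R1=2

outcome vector order: (B.R0,B.R1,C.R0,C.R1)
|TSO outcomes| = 9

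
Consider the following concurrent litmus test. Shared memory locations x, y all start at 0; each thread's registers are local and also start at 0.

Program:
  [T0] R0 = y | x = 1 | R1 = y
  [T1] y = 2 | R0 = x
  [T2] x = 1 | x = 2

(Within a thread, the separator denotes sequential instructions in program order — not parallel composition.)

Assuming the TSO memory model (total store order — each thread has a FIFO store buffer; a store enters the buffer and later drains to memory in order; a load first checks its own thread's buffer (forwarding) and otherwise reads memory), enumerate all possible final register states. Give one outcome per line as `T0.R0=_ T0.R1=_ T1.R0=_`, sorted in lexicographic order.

T0.R0=0 T0.R1=0 T1.R0=0
T0.R0=0 T0.R1=0 T1.R0=1
T0.R0=0 T0.R1=0 T1.R0=2
T0.R0=0 T0.R1=2 T1.R0=0
T0.R0=0 T0.R1=2 T1.R0=1
T0.R0=0 T0.R1=2 T1.R0=2
T0.R0=2 T0.R1=2 T1.R0=0
T0.R0=2 T0.R1=2 T1.R0=1
T0.R0=2 T0.R1=2 T1.R0=2

outcome vector order: (T0.R0,T0.R1,T1.R0)
|TSO outcomes| = 9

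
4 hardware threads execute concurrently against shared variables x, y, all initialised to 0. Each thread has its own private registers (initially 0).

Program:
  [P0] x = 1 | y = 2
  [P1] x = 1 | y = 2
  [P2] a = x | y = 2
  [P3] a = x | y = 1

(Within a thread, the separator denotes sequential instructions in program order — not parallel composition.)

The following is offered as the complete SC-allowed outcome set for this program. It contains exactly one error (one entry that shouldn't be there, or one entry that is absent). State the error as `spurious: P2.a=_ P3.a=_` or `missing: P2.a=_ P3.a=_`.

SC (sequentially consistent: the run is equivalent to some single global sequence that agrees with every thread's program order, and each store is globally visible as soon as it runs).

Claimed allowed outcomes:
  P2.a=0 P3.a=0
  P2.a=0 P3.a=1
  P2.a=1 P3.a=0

missing: P2.a=1 P3.a=1

outcome vector order: (P2.a,P3.a)
under SC → 00, 01, 10, 11
SC∖claimed = {11}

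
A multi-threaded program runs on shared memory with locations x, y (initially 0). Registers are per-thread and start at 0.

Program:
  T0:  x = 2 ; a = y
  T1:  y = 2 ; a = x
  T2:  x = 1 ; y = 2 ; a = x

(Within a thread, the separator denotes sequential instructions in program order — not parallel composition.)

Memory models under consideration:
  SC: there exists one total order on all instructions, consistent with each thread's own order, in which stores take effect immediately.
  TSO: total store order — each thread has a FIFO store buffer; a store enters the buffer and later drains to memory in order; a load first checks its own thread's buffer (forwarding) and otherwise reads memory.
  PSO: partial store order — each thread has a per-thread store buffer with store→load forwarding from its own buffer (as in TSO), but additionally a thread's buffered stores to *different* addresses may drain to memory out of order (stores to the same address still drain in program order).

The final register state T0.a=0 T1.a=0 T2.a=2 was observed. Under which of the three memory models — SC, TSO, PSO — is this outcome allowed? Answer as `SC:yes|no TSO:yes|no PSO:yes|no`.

outcome vector order: (T0.a,T1.a,T2.a)
[SC] allowed = {011; 021; 022; 201; 202; 211; 212; 221; 222}
[TSO] allowed = {001; 002; 011; 012; 021; 022; 201; 202; 211; 212; 221; 222}
[PSO] allowed = {001; 002; 011; 012; 021; 022; 201; 202; 211; 212; 221; 222}
target 002 ∈ {TSO,PSO}

SC:no TSO:yes PSO:yes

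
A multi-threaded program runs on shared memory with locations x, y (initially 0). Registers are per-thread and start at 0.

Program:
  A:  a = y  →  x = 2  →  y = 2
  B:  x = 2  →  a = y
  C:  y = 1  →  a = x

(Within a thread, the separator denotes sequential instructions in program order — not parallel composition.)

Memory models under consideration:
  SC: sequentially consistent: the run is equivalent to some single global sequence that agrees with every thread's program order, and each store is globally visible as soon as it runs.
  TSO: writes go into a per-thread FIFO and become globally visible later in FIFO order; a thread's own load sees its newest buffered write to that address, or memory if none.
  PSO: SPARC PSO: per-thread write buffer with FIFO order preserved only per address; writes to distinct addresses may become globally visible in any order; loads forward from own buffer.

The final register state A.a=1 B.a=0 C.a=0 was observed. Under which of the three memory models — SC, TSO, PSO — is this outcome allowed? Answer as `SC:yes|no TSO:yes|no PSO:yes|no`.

outcome vector order: (A.a,B.a,C.a)
under SC → (0,0,2), (0,1,0), (0,1,2), (0,2,0), (0,2,2), (1,0,2), (1,1,0), (1,1,2), (1,2,0), (1,2,2)
under TSO → (0,0,0), (0,0,2), (0,1,0), (0,1,2), (0,2,0), (0,2,2), (1,0,0), (1,0,2), (1,1,0), (1,1,2), (1,2,0), (1,2,2)
under PSO → (0,0,0), (0,0,2), (0,1,0), (0,1,2), (0,2,0), (0,2,2), (1,0,0), (1,0,2), (1,1,0), (1,1,2), (1,2,0), (1,2,2)
target (1,0,0) ∈ {TSO,PSO}

SC:no TSO:yes PSO:yes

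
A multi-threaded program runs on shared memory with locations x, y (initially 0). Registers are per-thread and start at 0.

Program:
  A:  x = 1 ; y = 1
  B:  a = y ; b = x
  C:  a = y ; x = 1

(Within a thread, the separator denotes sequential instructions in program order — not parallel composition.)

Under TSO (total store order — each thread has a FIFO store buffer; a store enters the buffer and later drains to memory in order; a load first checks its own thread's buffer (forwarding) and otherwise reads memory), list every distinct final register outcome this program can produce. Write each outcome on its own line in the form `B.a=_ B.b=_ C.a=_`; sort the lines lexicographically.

outcome vector order: (B.a,B.b,C.a)
|TSO outcomes| = 6

B.a=0 B.b=0 C.a=0
B.a=0 B.b=0 C.a=1
B.a=0 B.b=1 C.a=0
B.a=0 B.b=1 C.a=1
B.a=1 B.b=1 C.a=0
B.a=1 B.b=1 C.a=1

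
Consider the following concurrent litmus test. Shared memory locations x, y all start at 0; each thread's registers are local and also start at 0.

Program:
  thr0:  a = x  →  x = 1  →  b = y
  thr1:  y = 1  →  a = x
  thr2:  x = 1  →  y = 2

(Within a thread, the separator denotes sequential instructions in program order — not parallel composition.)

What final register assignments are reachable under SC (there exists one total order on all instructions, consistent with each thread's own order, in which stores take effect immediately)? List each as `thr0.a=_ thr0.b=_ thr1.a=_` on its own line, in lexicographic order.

thr0.a=0 thr0.b=0 thr1.a=1
thr0.a=0 thr0.b=1 thr1.a=0
thr0.a=0 thr0.b=1 thr1.a=1
thr0.a=0 thr0.b=2 thr1.a=0
thr0.a=0 thr0.b=2 thr1.a=1
thr0.a=1 thr0.b=0 thr1.a=1
thr0.a=1 thr0.b=1 thr1.a=0
thr0.a=1 thr0.b=1 thr1.a=1
thr0.a=1 thr0.b=2 thr1.a=0
thr0.a=1 thr0.b=2 thr1.a=1

outcome vector order: (thr0.a,thr0.b,thr1.a)
|SC outcomes| = 10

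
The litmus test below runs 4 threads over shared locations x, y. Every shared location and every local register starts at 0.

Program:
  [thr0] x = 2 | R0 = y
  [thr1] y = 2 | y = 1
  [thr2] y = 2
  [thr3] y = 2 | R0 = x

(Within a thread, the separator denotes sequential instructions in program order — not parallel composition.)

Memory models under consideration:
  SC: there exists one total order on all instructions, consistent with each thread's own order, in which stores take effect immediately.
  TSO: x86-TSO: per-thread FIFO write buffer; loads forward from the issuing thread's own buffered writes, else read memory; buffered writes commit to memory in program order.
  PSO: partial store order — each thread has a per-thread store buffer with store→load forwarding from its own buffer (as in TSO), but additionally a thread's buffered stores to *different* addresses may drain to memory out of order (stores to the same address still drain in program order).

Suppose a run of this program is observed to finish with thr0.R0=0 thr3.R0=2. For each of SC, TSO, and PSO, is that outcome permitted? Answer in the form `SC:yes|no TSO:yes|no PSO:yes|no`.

SC:yes TSO:yes PSO:yes

outcome vector order: (thr0.R0,thr3.R0)
under SC → (0,2) (1,0) (1,2) (2,0) (2,2)
under TSO → (0,0) (0,2) (1,0) (1,2) (2,0) (2,2)
under PSO → (0,0) (0,2) (1,0) (1,2) (2,0) (2,2)
target (0,2) ∈ {SC,TSO,PSO}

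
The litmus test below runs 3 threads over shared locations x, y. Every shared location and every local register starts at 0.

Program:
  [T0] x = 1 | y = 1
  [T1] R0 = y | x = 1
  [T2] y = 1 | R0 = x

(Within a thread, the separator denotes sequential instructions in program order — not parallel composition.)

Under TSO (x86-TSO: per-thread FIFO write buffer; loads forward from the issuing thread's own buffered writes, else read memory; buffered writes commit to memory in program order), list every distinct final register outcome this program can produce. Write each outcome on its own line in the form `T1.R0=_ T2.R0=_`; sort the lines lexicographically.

outcome vector order: (T1.R0,T2.R0)
|TSO outcomes| = 4

T1.R0=0 T2.R0=0
T1.R0=0 T2.R0=1
T1.R0=1 T2.R0=0
T1.R0=1 T2.R0=1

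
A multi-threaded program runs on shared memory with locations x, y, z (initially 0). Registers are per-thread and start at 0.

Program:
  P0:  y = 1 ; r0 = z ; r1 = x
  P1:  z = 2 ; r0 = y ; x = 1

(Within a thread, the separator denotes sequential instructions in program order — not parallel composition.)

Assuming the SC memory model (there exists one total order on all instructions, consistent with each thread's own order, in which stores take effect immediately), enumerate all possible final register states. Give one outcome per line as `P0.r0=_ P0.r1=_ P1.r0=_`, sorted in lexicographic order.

P0.r0=0 P0.r1=0 P1.r0=1
P0.r0=0 P0.r1=1 P1.r0=1
P0.r0=2 P0.r1=0 P1.r0=0
P0.r0=2 P0.r1=0 P1.r0=1
P0.r0=2 P0.r1=1 P1.r0=0
P0.r0=2 P0.r1=1 P1.r0=1

outcome vector order: (P0.r0,P0.r1,P1.r0)
|SC outcomes| = 6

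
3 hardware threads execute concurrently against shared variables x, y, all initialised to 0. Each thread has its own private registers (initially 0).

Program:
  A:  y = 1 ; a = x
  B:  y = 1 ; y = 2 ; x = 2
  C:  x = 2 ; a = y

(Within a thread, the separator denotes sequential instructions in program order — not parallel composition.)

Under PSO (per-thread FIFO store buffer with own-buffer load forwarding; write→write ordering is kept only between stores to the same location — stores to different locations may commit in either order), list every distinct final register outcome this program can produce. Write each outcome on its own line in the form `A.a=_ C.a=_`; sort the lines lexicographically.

outcome vector order: (A.a,C.a)
|PSO outcomes| = 6

A.a=0 C.a=0
A.a=0 C.a=1
A.a=0 C.a=2
A.a=2 C.a=0
A.a=2 C.a=1
A.a=2 C.a=2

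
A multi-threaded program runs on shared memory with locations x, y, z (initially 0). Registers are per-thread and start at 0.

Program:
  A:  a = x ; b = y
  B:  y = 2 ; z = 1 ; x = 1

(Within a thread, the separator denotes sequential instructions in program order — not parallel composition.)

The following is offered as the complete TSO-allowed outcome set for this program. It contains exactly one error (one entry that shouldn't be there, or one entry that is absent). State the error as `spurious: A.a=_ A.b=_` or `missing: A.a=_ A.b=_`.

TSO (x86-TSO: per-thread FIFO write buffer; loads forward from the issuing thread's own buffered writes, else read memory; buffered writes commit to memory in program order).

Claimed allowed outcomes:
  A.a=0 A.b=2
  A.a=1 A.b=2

outcome vector order: (A.a,A.b)
under TSO → 00; 02; 12
TSO∖claimed = {00}

missing: A.a=0 A.b=0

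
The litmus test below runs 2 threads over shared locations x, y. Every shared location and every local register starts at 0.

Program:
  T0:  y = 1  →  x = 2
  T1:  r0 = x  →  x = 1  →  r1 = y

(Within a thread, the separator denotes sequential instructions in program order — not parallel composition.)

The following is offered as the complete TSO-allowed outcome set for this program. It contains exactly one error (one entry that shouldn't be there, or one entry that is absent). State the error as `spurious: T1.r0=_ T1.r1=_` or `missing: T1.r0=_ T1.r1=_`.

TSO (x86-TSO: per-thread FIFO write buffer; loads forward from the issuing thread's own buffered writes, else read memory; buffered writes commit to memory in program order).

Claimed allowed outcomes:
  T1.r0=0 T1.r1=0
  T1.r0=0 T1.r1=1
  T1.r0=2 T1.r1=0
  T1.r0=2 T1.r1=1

spurious: T1.r0=2 T1.r1=0

outcome vector order: (T1.r0,T1.r1)
under TSO → 00; 01; 21
claimed∖TSO = {20}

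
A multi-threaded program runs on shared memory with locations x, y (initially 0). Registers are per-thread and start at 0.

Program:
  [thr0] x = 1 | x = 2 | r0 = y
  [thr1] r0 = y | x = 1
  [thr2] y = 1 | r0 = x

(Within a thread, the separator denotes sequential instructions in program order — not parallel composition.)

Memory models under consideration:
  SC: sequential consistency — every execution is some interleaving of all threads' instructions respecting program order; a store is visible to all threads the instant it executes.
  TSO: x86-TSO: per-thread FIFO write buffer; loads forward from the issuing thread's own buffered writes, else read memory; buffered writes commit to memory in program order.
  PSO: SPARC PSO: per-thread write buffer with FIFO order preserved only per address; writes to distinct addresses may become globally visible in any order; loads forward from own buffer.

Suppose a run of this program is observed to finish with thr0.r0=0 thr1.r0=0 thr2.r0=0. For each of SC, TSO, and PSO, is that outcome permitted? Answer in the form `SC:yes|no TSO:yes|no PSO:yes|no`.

SC:no TSO:yes PSO:yes

outcome vector order: (thr0.r0,thr1.r0,thr2.r0)
SC: 10 outcomes — {001 002 011 012 100 101 102 110 111 112}
TSO: 12 outcomes — {000 001 002 010 011 012 100 101 102 110 111 112}
PSO: 12 outcomes — {000 001 002 010 011 012 100 101 102 110 111 112}
target 000 ∈ {TSO,PSO}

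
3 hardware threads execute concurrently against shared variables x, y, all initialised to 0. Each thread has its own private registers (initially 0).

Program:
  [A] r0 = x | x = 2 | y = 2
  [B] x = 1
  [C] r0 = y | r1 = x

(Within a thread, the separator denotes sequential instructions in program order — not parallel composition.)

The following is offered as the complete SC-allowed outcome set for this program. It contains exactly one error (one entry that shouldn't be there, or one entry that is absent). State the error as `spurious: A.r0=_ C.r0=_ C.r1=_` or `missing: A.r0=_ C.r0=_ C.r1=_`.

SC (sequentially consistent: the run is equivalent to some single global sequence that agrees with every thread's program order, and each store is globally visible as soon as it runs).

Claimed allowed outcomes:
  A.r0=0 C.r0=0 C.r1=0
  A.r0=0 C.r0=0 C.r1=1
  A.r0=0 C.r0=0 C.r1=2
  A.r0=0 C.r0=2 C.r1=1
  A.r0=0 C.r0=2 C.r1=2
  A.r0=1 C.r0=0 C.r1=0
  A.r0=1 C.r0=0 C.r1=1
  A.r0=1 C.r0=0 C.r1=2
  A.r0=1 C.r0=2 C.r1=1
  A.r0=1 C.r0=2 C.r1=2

spurious: A.r0=1 C.r0=2 C.r1=1

outcome vector order: (A.r0,C.r0,C.r1)
[SC] allowed = {000; 001; 002; 021; 022; 100; 101; 102; 122}
claimed∖SC = {121}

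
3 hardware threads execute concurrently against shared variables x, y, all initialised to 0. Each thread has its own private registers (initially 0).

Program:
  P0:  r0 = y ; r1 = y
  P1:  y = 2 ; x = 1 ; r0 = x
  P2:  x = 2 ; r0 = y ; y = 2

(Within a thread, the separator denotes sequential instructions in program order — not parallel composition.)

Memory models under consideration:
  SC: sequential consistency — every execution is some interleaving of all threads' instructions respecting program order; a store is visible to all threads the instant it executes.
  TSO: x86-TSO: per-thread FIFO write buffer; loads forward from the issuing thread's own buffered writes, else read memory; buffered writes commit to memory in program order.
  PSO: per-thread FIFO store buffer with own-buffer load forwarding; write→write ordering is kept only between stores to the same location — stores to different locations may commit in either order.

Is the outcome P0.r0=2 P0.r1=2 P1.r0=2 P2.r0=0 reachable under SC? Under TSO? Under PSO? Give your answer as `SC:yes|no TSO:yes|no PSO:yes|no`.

outcome vector order: (P0.r0,P0.r1,P1.r0,P2.r0)
SC: 9 outcomes — {<0 0 1 0>; <0 0 1 2>; <0 0 2 2>; <0 2 1 0>; <0 2 1 2>; <0 2 2 2>; <2 2 1 0>; <2 2 1 2>; <2 2 2 2>}
TSO: 12 outcomes — {<0 0 1 0>; <0 0 1 2>; <0 0 2 0>; <0 0 2 2>; <0 2 1 0>; <0 2 1 2>; <0 2 2 0>; <0 2 2 2>; <2 2 1 0>; <2 2 1 2>; <2 2 2 0>; <2 2 2 2>}
PSO: 12 outcomes — {<0 0 1 0>; <0 0 1 2>; <0 0 2 0>; <0 0 2 2>; <0 2 1 0>; <0 2 1 2>; <0 2 2 0>; <0 2 2 2>; <2 2 1 0>; <2 2 1 2>; <2 2 2 0>; <2 2 2 2>}
target <2 2 2 0> ∈ {TSO,PSO}

SC:no TSO:yes PSO:yes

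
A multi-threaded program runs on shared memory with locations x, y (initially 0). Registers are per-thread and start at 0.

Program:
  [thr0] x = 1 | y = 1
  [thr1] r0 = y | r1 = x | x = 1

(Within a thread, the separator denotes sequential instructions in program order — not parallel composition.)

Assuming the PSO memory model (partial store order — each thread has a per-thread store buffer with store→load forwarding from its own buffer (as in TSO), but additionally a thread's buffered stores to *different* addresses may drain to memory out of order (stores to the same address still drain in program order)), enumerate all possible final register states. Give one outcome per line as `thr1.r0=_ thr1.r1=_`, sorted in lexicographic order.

thr1.r0=0 thr1.r1=0
thr1.r0=0 thr1.r1=1
thr1.r0=1 thr1.r1=0
thr1.r0=1 thr1.r1=1

outcome vector order: (thr1.r0,thr1.r1)
|PSO outcomes| = 4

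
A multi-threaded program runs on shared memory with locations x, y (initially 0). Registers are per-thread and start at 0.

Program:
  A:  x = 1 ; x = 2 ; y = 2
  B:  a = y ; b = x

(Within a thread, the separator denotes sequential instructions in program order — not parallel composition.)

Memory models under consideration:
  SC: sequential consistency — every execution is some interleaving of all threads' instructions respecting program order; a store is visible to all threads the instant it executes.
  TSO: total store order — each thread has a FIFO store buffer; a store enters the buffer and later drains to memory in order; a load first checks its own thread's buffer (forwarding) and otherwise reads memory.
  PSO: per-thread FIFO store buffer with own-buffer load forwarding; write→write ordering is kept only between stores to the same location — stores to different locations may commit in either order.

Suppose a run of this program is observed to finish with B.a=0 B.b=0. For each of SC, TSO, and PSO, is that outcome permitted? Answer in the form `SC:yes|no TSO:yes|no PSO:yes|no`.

SC:yes TSO:yes PSO:yes

outcome vector order: (B.a,B.b)
under SC → <0 0>, <0 1>, <0 2>, <2 2>
under TSO → <0 0>, <0 1>, <0 2>, <2 2>
under PSO → <0 0>, <0 1>, <0 2>, <2 0>, <2 1>, <2 2>
target <0 0> ∈ {SC,TSO,PSO}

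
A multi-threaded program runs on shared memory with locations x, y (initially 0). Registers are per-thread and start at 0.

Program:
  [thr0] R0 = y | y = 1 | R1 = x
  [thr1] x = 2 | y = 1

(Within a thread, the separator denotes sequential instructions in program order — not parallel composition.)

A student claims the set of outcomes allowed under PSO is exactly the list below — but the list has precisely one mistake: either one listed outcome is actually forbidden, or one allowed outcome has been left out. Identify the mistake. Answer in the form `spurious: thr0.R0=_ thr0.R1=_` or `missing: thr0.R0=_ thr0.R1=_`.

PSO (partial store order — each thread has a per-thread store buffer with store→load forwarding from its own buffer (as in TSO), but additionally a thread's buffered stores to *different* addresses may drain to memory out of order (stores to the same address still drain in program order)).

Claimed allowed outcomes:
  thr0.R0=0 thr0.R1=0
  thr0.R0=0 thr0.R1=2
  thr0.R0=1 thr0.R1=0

outcome vector order: (thr0.R0,thr0.R1)
under PSO → (0,0); (0,2); (1,0); (1,2)
PSO∖claimed = {(1,2)}

missing: thr0.R0=1 thr0.R1=2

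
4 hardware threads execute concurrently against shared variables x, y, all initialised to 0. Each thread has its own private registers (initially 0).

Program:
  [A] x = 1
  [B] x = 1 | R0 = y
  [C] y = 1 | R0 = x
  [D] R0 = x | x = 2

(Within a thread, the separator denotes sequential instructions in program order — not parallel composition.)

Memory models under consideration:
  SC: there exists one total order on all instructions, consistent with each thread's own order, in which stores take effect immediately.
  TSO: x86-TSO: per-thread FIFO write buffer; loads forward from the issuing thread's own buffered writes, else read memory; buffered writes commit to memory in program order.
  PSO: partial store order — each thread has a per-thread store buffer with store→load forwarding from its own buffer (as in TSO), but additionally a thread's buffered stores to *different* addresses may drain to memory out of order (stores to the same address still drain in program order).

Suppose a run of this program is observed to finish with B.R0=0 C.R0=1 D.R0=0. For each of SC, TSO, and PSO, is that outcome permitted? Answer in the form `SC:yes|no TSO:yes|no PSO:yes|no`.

SC:yes TSO:yes PSO:yes

outcome vector order: (B.R0,C.R0,D.R0)
[SC] allowed = {010 011 020 021 100 101 110 111 120 121}
[TSO] allowed = {000 001 010 011 020 021 100 101 110 111 120 121}
[PSO] allowed = {000 001 010 011 020 021 100 101 110 111 120 121}
target 010 ∈ {SC,TSO,PSO}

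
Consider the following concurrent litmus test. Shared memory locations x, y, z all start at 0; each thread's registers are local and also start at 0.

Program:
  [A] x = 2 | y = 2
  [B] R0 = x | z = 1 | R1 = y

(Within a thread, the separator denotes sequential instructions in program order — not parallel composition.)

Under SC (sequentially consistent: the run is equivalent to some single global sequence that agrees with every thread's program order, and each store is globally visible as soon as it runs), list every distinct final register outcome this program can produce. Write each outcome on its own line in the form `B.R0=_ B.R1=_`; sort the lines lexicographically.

outcome vector order: (B.R0,B.R1)
|SC outcomes| = 4

B.R0=0 B.R1=0
B.R0=0 B.R1=2
B.R0=2 B.R1=0
B.R0=2 B.R1=2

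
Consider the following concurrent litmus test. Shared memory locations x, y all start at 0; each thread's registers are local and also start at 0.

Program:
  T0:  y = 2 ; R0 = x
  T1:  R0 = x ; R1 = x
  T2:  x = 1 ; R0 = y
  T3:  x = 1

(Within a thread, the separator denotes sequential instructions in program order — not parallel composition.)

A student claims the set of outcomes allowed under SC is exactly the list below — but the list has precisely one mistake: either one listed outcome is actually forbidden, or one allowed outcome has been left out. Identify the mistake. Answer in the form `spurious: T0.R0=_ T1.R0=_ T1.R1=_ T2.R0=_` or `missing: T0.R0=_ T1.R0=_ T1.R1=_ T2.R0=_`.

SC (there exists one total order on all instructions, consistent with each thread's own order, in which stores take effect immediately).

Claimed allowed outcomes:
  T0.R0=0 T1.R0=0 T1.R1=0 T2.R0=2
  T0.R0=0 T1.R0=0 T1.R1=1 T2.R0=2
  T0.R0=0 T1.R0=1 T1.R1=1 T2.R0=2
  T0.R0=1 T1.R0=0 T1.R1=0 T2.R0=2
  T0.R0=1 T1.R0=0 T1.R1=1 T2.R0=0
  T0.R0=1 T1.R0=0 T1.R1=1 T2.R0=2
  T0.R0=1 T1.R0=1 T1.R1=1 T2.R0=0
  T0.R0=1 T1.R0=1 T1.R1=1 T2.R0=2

outcome vector order: (T0.R0,T1.R0,T1.R1,T2.R0)
SC (9): (0,0,0,2) (0,0,1,2) (0,1,1,2) (1,0,0,0) (1,0,0,2) (1,0,1,0) (1,0,1,2) (1,1,1,0) (1,1,1,2)
SC∖claimed = {(1,0,0,0)}

missing: T0.R0=1 T1.R0=0 T1.R1=0 T2.R0=0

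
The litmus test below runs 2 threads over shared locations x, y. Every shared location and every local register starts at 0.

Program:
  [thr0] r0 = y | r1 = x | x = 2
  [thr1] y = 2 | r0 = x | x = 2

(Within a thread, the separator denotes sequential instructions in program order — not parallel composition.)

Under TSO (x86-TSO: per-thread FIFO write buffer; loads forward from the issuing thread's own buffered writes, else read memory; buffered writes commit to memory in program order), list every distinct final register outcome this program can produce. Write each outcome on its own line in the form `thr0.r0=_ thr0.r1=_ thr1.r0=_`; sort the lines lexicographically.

outcome vector order: (thr0.r0,thr0.r1,thr1.r0)
|TSO outcomes| = 6

thr0.r0=0 thr0.r1=0 thr1.r0=0
thr0.r0=0 thr0.r1=0 thr1.r0=2
thr0.r0=0 thr0.r1=2 thr1.r0=0
thr0.r0=2 thr0.r1=0 thr1.r0=0
thr0.r0=2 thr0.r1=0 thr1.r0=2
thr0.r0=2 thr0.r1=2 thr1.r0=0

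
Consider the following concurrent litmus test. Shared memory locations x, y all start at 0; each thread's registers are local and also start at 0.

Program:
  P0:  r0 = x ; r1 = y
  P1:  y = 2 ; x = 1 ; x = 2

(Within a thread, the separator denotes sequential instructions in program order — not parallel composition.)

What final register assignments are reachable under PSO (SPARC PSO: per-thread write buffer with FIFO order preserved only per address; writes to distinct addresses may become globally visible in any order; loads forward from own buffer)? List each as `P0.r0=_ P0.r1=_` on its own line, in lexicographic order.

P0.r0=0 P0.r1=0
P0.r0=0 P0.r1=2
P0.r0=1 P0.r1=0
P0.r0=1 P0.r1=2
P0.r0=2 P0.r1=0
P0.r0=2 P0.r1=2

outcome vector order: (P0.r0,P0.r1)
|PSO outcomes| = 6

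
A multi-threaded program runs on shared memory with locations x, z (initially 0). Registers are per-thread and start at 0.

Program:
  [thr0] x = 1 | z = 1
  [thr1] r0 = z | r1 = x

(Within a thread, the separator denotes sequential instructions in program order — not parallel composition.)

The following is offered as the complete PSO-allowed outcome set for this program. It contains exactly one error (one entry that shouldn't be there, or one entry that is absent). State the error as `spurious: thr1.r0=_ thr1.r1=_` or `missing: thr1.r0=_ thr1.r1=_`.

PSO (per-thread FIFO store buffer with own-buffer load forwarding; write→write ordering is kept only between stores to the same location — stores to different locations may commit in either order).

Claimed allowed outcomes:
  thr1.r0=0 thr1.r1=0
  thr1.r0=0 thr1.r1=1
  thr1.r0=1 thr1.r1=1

missing: thr1.r0=1 thr1.r1=0

outcome vector order: (thr1.r0,thr1.r1)
PSO (4): <0 0>, <0 1>, <1 0>, <1 1>
PSO∖claimed = {<1 0>}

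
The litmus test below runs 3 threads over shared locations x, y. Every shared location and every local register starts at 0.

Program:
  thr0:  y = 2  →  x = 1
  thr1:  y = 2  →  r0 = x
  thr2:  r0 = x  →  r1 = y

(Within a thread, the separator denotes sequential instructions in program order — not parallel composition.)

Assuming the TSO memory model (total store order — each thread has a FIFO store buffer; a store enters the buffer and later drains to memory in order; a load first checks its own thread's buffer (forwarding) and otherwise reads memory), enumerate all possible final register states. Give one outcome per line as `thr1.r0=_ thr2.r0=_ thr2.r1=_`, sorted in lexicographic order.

outcome vector order: (thr1.r0,thr2.r0,thr2.r1)
|TSO outcomes| = 6

thr1.r0=0 thr2.r0=0 thr2.r1=0
thr1.r0=0 thr2.r0=0 thr2.r1=2
thr1.r0=0 thr2.r0=1 thr2.r1=2
thr1.r0=1 thr2.r0=0 thr2.r1=0
thr1.r0=1 thr2.r0=0 thr2.r1=2
thr1.r0=1 thr2.r0=1 thr2.r1=2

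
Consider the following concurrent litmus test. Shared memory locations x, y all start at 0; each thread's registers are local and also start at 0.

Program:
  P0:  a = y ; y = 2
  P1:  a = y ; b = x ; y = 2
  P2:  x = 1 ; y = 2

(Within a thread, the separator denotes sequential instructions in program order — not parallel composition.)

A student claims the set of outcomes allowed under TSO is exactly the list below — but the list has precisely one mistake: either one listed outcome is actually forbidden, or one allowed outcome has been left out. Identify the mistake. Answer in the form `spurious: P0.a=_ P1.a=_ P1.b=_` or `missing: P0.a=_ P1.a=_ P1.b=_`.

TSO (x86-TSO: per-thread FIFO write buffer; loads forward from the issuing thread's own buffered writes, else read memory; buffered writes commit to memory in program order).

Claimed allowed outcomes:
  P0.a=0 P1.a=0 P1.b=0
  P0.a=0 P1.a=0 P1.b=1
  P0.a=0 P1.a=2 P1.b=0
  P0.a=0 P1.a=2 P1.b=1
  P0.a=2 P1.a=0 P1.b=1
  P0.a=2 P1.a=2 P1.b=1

outcome vector order: (P0.a,P1.a,P1.b)
TSO: 7 outcomes — {<0 0 0>, <0 0 1>, <0 2 0>, <0 2 1>, <2 0 0>, <2 0 1>, <2 2 1>}
TSO∖claimed = {<2 0 0>}

missing: P0.a=2 P1.a=0 P1.b=0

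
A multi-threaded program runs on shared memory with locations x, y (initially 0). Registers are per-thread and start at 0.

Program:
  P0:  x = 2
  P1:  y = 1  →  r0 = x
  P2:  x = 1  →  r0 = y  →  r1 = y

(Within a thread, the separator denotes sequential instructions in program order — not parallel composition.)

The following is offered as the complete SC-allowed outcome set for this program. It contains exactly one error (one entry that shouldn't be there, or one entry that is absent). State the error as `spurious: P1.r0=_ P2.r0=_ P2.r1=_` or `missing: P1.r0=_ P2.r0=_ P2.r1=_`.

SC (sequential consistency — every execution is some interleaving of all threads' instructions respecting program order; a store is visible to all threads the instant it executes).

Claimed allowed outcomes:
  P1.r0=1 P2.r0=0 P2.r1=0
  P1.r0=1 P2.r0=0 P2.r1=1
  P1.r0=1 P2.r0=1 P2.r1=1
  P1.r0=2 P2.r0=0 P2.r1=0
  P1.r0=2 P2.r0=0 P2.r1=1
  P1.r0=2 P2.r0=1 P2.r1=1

outcome vector order: (P1.r0,P2.r0,P2.r1)
SC (7): 0/1/1; 1/0/0; 1/0/1; 1/1/1; 2/0/0; 2/0/1; 2/1/1
SC∖claimed = {0/1/1}

missing: P1.r0=0 P2.r0=1 P2.r1=1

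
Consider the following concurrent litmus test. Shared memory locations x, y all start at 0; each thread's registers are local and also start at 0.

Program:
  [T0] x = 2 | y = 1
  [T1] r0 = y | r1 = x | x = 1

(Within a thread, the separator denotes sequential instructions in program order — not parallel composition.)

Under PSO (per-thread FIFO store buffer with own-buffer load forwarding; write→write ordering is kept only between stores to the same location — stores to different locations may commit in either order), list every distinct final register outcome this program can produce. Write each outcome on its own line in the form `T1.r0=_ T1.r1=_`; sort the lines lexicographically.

T1.r0=0 T1.r1=0
T1.r0=0 T1.r1=2
T1.r0=1 T1.r1=0
T1.r0=1 T1.r1=2

outcome vector order: (T1.r0,T1.r1)
|PSO outcomes| = 4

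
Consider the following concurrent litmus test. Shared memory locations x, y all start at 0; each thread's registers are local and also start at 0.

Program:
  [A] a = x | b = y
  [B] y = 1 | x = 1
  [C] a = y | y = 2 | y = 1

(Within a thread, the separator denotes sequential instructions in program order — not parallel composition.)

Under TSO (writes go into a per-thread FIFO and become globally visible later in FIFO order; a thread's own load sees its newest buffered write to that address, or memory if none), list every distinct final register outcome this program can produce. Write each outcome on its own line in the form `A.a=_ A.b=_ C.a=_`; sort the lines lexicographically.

outcome vector order: (A.a,A.b,C.a)
|TSO outcomes| = 10

A.a=0 A.b=0 C.a=0
A.a=0 A.b=0 C.a=1
A.a=0 A.b=1 C.a=0
A.a=0 A.b=1 C.a=1
A.a=0 A.b=2 C.a=0
A.a=0 A.b=2 C.a=1
A.a=1 A.b=1 C.a=0
A.a=1 A.b=1 C.a=1
A.a=1 A.b=2 C.a=0
A.a=1 A.b=2 C.a=1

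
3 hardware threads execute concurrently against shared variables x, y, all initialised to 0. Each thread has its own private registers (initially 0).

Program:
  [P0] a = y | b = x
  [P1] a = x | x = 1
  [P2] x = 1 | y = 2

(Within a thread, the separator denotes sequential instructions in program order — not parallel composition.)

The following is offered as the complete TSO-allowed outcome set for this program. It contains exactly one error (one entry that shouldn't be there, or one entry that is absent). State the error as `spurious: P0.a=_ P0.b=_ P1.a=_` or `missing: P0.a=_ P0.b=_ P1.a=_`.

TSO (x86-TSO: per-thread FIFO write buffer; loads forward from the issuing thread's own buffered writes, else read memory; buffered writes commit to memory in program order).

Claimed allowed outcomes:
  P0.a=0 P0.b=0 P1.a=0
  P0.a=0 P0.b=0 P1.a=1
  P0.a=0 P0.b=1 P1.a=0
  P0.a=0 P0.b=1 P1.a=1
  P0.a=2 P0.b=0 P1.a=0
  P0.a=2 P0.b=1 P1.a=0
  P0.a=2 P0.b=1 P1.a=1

spurious: P0.a=2 P0.b=0 P1.a=0

outcome vector order: (P0.a,P0.b,P1.a)
TSO (6): 0/0/0 0/0/1 0/1/0 0/1/1 2/1/0 2/1/1
claimed∖TSO = {2/0/0}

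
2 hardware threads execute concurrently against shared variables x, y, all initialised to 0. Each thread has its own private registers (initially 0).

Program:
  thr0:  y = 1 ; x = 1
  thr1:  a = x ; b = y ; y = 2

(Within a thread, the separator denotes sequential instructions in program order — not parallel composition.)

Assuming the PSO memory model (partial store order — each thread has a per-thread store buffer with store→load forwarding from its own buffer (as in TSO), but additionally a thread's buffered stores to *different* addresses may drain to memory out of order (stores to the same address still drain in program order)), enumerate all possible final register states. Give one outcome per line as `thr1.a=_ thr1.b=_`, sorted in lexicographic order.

thr1.a=0 thr1.b=0
thr1.a=0 thr1.b=1
thr1.a=1 thr1.b=0
thr1.a=1 thr1.b=1

outcome vector order: (thr1.a,thr1.b)
|PSO outcomes| = 4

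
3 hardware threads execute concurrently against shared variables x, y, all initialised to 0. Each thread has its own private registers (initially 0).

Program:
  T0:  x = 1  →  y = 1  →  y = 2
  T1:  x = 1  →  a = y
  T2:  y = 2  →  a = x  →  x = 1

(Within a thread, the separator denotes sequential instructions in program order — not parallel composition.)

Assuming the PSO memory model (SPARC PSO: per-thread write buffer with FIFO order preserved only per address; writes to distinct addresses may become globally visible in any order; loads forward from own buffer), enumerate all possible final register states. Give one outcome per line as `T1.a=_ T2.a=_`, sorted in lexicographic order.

outcome vector order: (T1.a,T2.a)
|PSO outcomes| = 6

T1.a=0 T2.a=0
T1.a=0 T2.a=1
T1.a=1 T2.a=0
T1.a=1 T2.a=1
T1.a=2 T2.a=0
T1.a=2 T2.a=1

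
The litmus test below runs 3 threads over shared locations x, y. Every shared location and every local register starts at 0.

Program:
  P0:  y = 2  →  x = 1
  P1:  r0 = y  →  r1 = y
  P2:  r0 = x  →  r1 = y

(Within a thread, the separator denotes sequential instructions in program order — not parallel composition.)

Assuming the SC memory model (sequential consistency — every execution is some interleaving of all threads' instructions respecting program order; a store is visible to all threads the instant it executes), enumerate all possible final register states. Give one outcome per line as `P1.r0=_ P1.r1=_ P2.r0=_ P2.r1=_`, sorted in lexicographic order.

P1.r0=0 P1.r1=0 P2.r0=0 P2.r1=0
P1.r0=0 P1.r1=0 P2.r0=0 P2.r1=2
P1.r0=0 P1.r1=0 P2.r0=1 P2.r1=2
P1.r0=0 P1.r1=2 P2.r0=0 P2.r1=0
P1.r0=0 P1.r1=2 P2.r0=0 P2.r1=2
P1.r0=0 P1.r1=2 P2.r0=1 P2.r1=2
P1.r0=2 P1.r1=2 P2.r0=0 P2.r1=0
P1.r0=2 P1.r1=2 P2.r0=0 P2.r1=2
P1.r0=2 P1.r1=2 P2.r0=1 P2.r1=2

outcome vector order: (P1.r0,P1.r1,P2.r0,P2.r1)
|SC outcomes| = 9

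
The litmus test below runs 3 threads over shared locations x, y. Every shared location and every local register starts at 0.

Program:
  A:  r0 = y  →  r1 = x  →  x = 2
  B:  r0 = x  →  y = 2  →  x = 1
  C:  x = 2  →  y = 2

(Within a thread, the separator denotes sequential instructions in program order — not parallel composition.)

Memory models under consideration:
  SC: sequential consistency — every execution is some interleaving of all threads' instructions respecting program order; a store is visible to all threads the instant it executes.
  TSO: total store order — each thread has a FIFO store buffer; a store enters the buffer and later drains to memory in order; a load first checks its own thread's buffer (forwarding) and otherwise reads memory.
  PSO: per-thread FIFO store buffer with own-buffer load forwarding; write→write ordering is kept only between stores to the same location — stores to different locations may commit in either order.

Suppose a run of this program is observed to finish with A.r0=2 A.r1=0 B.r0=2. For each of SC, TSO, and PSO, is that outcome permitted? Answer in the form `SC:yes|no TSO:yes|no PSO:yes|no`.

outcome vector order: (A.r0,A.r1,B.r0)
SC: 11 outcomes — {(0,0,0) (0,0,2) (0,1,0) (0,1,2) (0,2,0) (0,2,2) (2,0,0) (2,1,0) (2,1,2) (2,2,0) (2,2,2)}
TSO: 11 outcomes — {(0,0,0) (0,0,2) (0,1,0) (0,1,2) (0,2,0) (0,2,2) (2,0,0) (2,1,0) (2,1,2) (2,2,0) (2,2,2)}
PSO: 12 outcomes — {(0,0,0) (0,0,2) (0,1,0) (0,1,2) (0,2,0) (0,2,2) (2,0,0) (2,0,2) (2,1,0) (2,1,2) (2,2,0) (2,2,2)}
target (2,0,2) ∈ {PSO}

SC:no TSO:no PSO:yes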